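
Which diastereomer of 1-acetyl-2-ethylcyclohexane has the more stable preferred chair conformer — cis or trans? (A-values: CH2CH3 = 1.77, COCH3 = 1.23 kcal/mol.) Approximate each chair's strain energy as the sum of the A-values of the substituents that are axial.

At 1,2 positions (parity opposite): cis → (a,e or e,a); trans → (e,e or a,a).
Best chair for cis: E = 1.23 kcal/mol; best chair for trans: E = 0.00 kcal/mol.
The trans isomer is lower by 1.23 kcal/mol.

trans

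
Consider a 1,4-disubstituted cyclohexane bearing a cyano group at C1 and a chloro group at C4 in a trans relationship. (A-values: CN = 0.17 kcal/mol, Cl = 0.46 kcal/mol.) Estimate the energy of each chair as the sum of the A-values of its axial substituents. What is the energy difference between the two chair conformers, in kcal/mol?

0.63 kcal/mol

C1 and C4 have opposite parity, so for the trans isomer the two substituents are e,e in one chair and a,a in the other.
Chair I (cyano axial, chloro axial): E = 0.63 kcal/mol.
Chair II (cyano equatorial, chloro equatorial): E = 0.00 kcal/mol.
ΔE = 0.63 − 0.00 = 0.63 kcal/mol; chair II is more stable.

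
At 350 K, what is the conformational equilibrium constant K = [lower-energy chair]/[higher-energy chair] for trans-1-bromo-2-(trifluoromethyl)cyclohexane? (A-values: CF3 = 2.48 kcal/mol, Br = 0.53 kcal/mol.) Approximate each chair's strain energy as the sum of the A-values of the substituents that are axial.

K ≈ 75.8

C1 and C2 have opposite parity, so for the trans isomer the two substituents are e,e in one chair and a,a in the other.
Chair I (trifluoromethyl axial, bromo axial): E = 3.01 kcal/mol; chair II (trifluoromethyl equatorial, bromo equatorial): E = 0.00 kcal/mol.
ΔG = 3.01 kcal/mol between the two chairs.
K = exp(ΔG/RT) with R = 1.987×10⁻³ kcal mol⁻¹ K⁻¹ and T = 350 K gives K ≈ 75.8.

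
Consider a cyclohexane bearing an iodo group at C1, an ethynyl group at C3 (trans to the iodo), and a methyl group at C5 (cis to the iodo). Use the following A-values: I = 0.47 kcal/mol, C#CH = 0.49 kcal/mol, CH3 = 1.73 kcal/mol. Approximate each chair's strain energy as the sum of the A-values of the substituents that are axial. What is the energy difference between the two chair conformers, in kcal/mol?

1.71 kcal/mol

Chair I (iodo axial, ethynyl equatorial, methyl axial): E = 2.20 kcal/mol.
Chair II (iodo equatorial, ethynyl axial, methyl equatorial): E = 0.49 kcal/mol.
ΔE = 2.20 − 0.49 = 1.71 kcal/mol; chair II is more stable.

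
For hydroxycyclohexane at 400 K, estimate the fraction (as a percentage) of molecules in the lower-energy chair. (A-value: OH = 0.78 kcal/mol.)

One chair has the hydroxyl group axial (E = 0.78 kcal/mol) and the other has it equatorial (E = 0).
ΔG = 0.78 kcal/mol between the two chairs.
K = exp(ΔG/RT) with R = 1.987×10⁻³ kcal mol⁻¹ K⁻¹ and T = 400 K gives K ≈ 2.67.
Fraction in the lower-energy chair = K/(K+1) = 72.7%.

72.7%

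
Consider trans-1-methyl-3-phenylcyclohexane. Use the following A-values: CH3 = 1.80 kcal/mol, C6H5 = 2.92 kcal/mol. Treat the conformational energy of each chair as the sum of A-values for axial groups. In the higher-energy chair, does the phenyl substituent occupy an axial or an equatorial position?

axial

C1 and C3 have the same parity, so for the trans isomer the two substituents are one axial and one equatorial in each chair.
Chair I (methyl axial, phenyl equatorial): E = 1.80 kcal/mol.
Chair II (methyl equatorial, phenyl axial): E = 2.92 kcal/mol.
Chair II is the less stable (higher-energy) conformer, and in that chair the phenyl group is axial.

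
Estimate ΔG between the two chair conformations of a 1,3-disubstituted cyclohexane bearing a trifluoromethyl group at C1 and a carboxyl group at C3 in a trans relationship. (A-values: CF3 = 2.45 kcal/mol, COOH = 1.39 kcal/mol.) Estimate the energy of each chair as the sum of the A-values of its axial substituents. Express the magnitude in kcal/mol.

1.06 kcal/mol

C1 and C3 have the same parity, so for the trans isomer the two substituents are one axial and one equatorial in each chair.
Chair I (trifluoromethyl axial, carboxyl equatorial): E = 2.45 kcal/mol.
Chair II (trifluoromethyl equatorial, carboxyl axial): E = 1.39 kcal/mol.
ΔE = 2.45 − 1.39 = 1.06 kcal/mol; chair II is more stable.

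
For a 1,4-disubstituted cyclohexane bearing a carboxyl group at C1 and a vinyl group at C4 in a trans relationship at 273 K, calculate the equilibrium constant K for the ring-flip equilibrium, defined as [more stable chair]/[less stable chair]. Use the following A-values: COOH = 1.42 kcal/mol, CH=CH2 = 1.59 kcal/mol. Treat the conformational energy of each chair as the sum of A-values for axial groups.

C1 and C4 have opposite parity, so for the trans isomer the two substituents are e,e in one chair and a,a in the other.
Chair I (carboxyl axial, vinyl axial): E = 3.01 kcal/mol; chair II (carboxyl equatorial, vinyl equatorial): E = 0.00 kcal/mol.
ΔG = 3.01 kcal/mol between the two chairs.
K = exp(ΔG/RT) with R = 1.987×10⁻³ kcal mol⁻¹ K⁻¹ and T = 273 K gives K ≈ 257.

K ≈ 257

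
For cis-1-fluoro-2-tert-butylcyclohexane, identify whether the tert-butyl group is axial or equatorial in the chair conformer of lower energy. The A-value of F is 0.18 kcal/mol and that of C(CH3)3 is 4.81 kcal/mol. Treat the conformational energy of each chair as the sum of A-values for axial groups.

C1 and C2 have opposite parity, so for the cis isomer the two substituents are one axial and one equatorial in each chair.
Chair I (fluoro axial, tert-butyl equatorial): E = 0.18 kcal/mol.
Chair II (fluoro equatorial, tert-butyl axial): E = 4.81 kcal/mol.
Chair I is the more stable (lower-energy) conformer, and in that chair the tert-butyl group is equatorial.

equatorial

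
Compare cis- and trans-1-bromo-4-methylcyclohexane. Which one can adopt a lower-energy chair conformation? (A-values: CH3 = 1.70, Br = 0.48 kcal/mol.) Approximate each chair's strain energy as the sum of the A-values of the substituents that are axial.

trans

At 1,4 positions (parity opposite): cis → (a,e or e,a); trans → (e,e or a,a).
Best chair for cis: E = 0.48 kcal/mol; best chair for trans: E = 0.00 kcal/mol.
The trans isomer is lower by 0.48 kcal/mol.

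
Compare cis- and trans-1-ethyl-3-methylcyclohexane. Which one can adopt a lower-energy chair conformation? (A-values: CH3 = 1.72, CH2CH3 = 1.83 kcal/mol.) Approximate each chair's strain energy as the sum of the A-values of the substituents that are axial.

At 1,3 positions (parity same): cis → (e,e or a,a); trans → (a,e or e,a).
Best chair for cis: E = 0.00 kcal/mol; best chair for trans: E = 1.72 kcal/mol.
The cis isomer is lower by 1.72 kcal/mol.

cis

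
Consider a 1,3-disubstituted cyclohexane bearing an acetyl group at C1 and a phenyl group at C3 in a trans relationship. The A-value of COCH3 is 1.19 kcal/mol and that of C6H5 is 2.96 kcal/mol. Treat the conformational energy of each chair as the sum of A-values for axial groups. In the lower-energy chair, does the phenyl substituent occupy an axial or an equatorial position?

C1 and C3 have the same parity, so for the trans isomer the two substituents are one axial and one equatorial in each chair.
Chair I (acetyl axial, phenyl equatorial): E = 1.19 kcal/mol.
Chair II (acetyl equatorial, phenyl axial): E = 2.96 kcal/mol.
Chair I is the more stable (lower-energy) conformer, and in that chair the phenyl group is equatorial.

equatorial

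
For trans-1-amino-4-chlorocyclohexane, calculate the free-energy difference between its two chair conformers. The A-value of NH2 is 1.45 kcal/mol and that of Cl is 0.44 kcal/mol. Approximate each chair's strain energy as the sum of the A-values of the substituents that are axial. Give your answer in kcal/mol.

C1 and C4 have opposite parity, so for the trans isomer the two substituents are e,e in one chair and a,a in the other.
Chair I (amino axial, chloro axial): E = 1.89 kcal/mol.
Chair II (amino equatorial, chloro equatorial): E = 0.00 kcal/mol.
ΔE = 1.89 − 0.00 = 1.89 kcal/mol; chair II is more stable.

1.89 kcal/mol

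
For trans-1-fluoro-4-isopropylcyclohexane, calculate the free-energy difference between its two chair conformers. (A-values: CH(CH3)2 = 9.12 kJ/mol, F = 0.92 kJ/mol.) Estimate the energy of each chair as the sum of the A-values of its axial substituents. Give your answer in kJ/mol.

C1 and C4 have opposite parity, so for the trans isomer the two substituents are e,e in one chair and a,a in the other.
Chair I (isopropyl axial, fluoro axial): E = 10.04 kJ/mol.
Chair II (isopropyl equatorial, fluoro equatorial): E = 0.00 kJ/mol.
ΔE = 10.04 − 0.00 = 10.04 kJ/mol; chair II is more stable.

10.04 kJ/mol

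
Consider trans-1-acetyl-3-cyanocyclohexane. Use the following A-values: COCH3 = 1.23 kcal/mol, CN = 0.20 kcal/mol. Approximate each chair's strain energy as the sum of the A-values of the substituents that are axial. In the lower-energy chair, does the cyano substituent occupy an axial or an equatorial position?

axial

C1 and C3 have the same parity, so for the trans isomer the two substituents are one axial and one equatorial in each chair.
Chair I (acetyl axial, cyano equatorial): E = 1.23 kcal/mol.
Chair II (acetyl equatorial, cyano axial): E = 0.20 kcal/mol.
Chair II is the more stable (lower-energy) conformer, and in that chair the cyano group is axial.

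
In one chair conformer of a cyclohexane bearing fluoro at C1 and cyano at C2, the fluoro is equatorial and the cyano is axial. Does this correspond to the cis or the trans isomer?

cis

C1 and C2 have opposite parity, so their axial bonds point in opposite directions.
With opposite-parity carbons, two substituents on the same face are one axial and one equatorial; opposite faces give both axial or both equatorial.
Here the groups are equatorial/axial → same face → cis.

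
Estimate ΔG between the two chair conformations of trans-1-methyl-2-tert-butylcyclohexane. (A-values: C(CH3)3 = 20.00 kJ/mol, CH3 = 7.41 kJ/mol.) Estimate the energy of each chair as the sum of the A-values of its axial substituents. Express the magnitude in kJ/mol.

27.41 kJ/mol

C1 and C2 have opposite parity, so for the trans isomer the two substituents are e,e in one chair and a,a in the other.
Chair I (tert-butyl axial, methyl axial): E = 27.41 kJ/mol.
Chair II (tert-butyl equatorial, methyl equatorial): E = 0.00 kJ/mol.
ΔE = 27.41 − 0.00 = 27.41 kJ/mol; chair II is more stable.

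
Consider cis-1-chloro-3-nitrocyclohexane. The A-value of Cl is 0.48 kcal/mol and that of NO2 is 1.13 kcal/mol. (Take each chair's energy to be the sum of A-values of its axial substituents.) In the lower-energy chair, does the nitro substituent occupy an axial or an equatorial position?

equatorial

C1 and C3 have the same parity, so for the cis isomer the two substituents are e,e in one chair and a,a in the other.
Chair I (chloro axial, nitro axial): E = 1.61 kcal/mol.
Chair II (chloro equatorial, nitro equatorial): E = 0.00 kcal/mol.
Chair II is the more stable (lower-energy) conformer, and in that chair the nitro group is equatorial.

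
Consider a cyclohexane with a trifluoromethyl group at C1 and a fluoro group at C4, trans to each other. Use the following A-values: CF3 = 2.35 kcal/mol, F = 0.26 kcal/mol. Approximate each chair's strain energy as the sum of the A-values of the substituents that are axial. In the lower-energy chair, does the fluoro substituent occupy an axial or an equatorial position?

equatorial

C1 and C4 have opposite parity, so for the trans isomer the two substituents are e,e in one chair and a,a in the other.
Chair I (trifluoromethyl axial, fluoro axial): E = 2.61 kcal/mol.
Chair II (trifluoromethyl equatorial, fluoro equatorial): E = 0.00 kcal/mol.
Chair II is the more stable (lower-energy) conformer, and in that chair the fluoro group is equatorial.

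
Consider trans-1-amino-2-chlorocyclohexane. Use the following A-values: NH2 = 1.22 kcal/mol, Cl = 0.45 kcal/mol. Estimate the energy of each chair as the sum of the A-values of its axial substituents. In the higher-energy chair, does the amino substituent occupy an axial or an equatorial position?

axial

C1 and C2 have opposite parity, so for the trans isomer the two substituents are e,e in one chair and a,a in the other.
Chair I (amino axial, chloro axial): E = 1.67 kcal/mol.
Chair II (amino equatorial, chloro equatorial): E = 0.00 kcal/mol.
Chair I is the less stable (higher-energy) conformer, and in that chair the amino group is axial.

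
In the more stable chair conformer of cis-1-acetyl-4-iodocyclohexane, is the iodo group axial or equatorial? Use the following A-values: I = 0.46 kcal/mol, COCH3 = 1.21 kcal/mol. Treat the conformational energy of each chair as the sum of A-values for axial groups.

axial

C1 and C4 have opposite parity, so for the cis isomer the two substituents are one axial and one equatorial in each chair.
Chair I (iodo axial, acetyl equatorial): E = 0.46 kcal/mol.
Chair II (iodo equatorial, acetyl axial): E = 1.21 kcal/mol.
Chair I is the more stable (lower-energy) conformer, and in that chair the iodo group is axial.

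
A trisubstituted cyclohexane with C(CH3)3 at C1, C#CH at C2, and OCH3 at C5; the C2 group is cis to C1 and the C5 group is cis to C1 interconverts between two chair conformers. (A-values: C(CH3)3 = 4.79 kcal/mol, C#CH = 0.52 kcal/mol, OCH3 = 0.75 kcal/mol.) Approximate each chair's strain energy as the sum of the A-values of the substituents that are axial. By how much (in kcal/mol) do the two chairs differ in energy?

5.02 kcal/mol

Chair I (tert-butyl axial, ethynyl equatorial, methoxy axial): E = 5.54 kcal/mol.
Chair II (tert-butyl equatorial, ethynyl axial, methoxy equatorial): E = 0.52 kcal/mol.
ΔE = 5.54 − 0.52 = 5.02 kcal/mol; chair II is more stable.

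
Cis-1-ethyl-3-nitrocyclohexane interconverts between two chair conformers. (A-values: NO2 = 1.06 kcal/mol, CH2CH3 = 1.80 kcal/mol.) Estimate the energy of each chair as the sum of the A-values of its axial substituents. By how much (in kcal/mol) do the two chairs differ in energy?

C1 and C3 have the same parity, so for the cis isomer the two substituents are e,e in one chair and a,a in the other.
Chair I (nitro axial, ethyl axial): E = 2.86 kcal/mol.
Chair II (nitro equatorial, ethyl equatorial): E = 0.00 kcal/mol.
ΔE = 2.86 − 0.00 = 2.86 kcal/mol; chair II is more stable.

2.86 kcal/mol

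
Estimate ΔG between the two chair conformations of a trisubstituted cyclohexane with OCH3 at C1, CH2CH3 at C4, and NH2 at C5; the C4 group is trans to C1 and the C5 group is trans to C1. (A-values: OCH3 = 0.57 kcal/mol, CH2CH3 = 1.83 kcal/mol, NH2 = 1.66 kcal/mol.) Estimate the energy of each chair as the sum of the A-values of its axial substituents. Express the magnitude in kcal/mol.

Chair I (methoxy axial, ethyl axial, amino equatorial): E = 2.40 kcal/mol.
Chair II (methoxy equatorial, ethyl equatorial, amino axial): E = 1.66 kcal/mol.
ΔE = 2.40 − 1.66 = 0.74 kcal/mol; chair II is more stable.

0.74 kcal/mol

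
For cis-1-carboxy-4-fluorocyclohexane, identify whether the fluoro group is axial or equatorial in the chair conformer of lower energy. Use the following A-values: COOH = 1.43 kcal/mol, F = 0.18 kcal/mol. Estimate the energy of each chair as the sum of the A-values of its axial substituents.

C1 and C4 have opposite parity, so for the cis isomer the two substituents are one axial and one equatorial in each chair.
Chair I (carboxyl axial, fluoro equatorial): E = 1.43 kcal/mol.
Chair II (carboxyl equatorial, fluoro axial): E = 0.18 kcal/mol.
Chair II is the more stable (lower-energy) conformer, and in that chair the fluoro group is axial.

axial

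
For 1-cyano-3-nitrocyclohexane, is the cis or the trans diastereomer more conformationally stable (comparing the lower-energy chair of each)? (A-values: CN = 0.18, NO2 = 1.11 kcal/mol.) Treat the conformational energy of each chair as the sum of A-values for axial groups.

cis

At 1,3 positions (parity same): cis → (e,e or a,a); trans → (a,e or e,a).
Best chair for cis: E = 0.00 kcal/mol; best chair for trans: E = 0.18 kcal/mol.
The cis isomer is lower by 0.18 kcal/mol.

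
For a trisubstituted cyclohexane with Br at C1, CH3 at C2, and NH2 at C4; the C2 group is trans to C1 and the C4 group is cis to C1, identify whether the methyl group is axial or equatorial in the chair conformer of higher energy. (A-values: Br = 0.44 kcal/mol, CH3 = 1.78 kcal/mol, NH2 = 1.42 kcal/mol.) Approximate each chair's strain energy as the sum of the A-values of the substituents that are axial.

axial

Chair I (bromo axial, methyl axial, amino equatorial): E = 2.22 kcal/mol.
Chair II (bromo equatorial, methyl equatorial, amino axial): E = 1.42 kcal/mol.
Chair I is the less stable (higher-energy) conformer, and in that chair the methyl group is axial.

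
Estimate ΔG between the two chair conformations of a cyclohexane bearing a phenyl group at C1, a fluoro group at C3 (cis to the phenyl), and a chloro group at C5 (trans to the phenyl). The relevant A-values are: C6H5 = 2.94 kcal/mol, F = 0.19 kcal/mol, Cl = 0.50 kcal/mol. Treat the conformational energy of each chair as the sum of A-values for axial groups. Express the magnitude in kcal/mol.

Chair I (phenyl axial, fluoro axial, chloro equatorial): E = 3.13 kcal/mol.
Chair II (phenyl equatorial, fluoro equatorial, chloro axial): E = 0.50 kcal/mol.
ΔE = 3.13 − 0.50 = 2.63 kcal/mol; chair II is more stable.

2.63 kcal/mol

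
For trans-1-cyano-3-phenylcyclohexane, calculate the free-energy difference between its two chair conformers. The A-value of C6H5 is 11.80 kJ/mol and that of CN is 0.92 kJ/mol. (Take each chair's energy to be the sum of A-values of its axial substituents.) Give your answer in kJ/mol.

10.88 kJ/mol

C1 and C3 have the same parity, so for the trans isomer the two substituents are one axial and one equatorial in each chair.
Chair I (phenyl axial, cyano equatorial): E = 11.80 kJ/mol.
Chair II (phenyl equatorial, cyano axial): E = 0.92 kJ/mol.
ΔE = 11.80 − 0.92 = 10.88 kJ/mol; chair II is more stable.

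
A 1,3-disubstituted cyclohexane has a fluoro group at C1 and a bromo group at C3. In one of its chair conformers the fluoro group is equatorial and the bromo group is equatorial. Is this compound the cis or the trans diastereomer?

C1 and C3 have the same parity, so their axial bonds point in the same direction.
With same-parity carbons, two substituents on the same face are both axial or both equatorial; opposite faces give one of each.
Here the groups are equatorial/equatorial → same face → cis.

cis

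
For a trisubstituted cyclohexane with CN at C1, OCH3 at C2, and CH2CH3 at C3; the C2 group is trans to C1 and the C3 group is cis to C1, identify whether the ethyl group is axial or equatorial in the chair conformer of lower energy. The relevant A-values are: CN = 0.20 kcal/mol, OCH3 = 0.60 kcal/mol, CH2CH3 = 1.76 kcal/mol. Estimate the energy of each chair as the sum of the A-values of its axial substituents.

Chair I (cyano axial, methoxy axial, ethyl axial): E = 2.56 kcal/mol.
Chair II (cyano equatorial, methoxy equatorial, ethyl equatorial): E = 0.00 kcal/mol.
Chair II is the more stable (lower-energy) conformer, and in that chair the ethyl group is equatorial.

equatorial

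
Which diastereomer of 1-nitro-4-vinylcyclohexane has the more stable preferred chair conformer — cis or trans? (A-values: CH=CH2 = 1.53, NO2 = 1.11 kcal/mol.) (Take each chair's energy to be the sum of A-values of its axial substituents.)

trans

At 1,4 positions (parity opposite): cis → (a,e or e,a); trans → (e,e or a,a).
Best chair for cis: E = 1.11 kcal/mol; best chair for trans: E = 0.00 kcal/mol.
The trans isomer is lower by 1.11 kcal/mol.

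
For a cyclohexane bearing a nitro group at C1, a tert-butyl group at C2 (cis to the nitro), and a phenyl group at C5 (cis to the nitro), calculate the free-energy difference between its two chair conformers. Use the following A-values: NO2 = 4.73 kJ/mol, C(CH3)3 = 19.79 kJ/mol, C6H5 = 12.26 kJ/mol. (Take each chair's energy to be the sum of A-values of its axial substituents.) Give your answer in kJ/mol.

2.80 kJ/mol

Chair I (nitro axial, tert-butyl equatorial, phenyl axial): E = 16.99 kJ/mol.
Chair II (nitro equatorial, tert-butyl axial, phenyl equatorial): E = 19.79 kJ/mol.
ΔE = 19.79 − 16.99 = 2.80 kJ/mol; chair I is more stable.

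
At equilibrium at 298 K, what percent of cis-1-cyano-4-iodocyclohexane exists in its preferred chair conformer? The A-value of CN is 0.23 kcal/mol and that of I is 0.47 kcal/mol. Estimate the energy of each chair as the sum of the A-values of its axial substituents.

C1 and C4 have opposite parity, so for the cis isomer the two substituents are one axial and one equatorial in each chair.
Chair I (cyano axial, iodo equatorial): E = 0.23 kcal/mol; chair II (cyano equatorial, iodo axial): E = 0.47 kcal/mol.
ΔG = 0.24 kcal/mol between the two chairs.
K = exp(ΔG/RT) with R = 1.987×10⁻³ kcal mol⁻¹ K⁻¹ and T = 298 K gives K ≈ 1.5.
Fraction in the lower-energy chair = K/(K+1) = 60.0%.

60.0%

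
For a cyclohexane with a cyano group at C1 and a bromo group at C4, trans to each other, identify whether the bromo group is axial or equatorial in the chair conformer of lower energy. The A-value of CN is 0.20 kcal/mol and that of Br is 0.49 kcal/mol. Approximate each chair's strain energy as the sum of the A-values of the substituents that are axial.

equatorial

C1 and C4 have opposite parity, so for the trans isomer the two substituents are e,e in one chair and a,a in the other.
Chair I (cyano axial, bromo axial): E = 0.69 kcal/mol.
Chair II (cyano equatorial, bromo equatorial): E = 0.00 kcal/mol.
Chair II is the more stable (lower-energy) conformer, and in that chair the bromo group is equatorial.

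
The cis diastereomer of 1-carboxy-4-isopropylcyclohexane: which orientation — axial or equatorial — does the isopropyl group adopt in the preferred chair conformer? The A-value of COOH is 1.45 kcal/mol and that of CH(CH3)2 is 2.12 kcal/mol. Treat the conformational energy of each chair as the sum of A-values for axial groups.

C1 and C4 have opposite parity, so for the cis isomer the two substituents are one axial and one equatorial in each chair.
Chair I (carboxyl axial, isopropyl equatorial): E = 1.45 kcal/mol.
Chair II (carboxyl equatorial, isopropyl axial): E = 2.12 kcal/mol.
Chair I is the more stable (lower-energy) conformer, and in that chair the isopropyl group is equatorial.

equatorial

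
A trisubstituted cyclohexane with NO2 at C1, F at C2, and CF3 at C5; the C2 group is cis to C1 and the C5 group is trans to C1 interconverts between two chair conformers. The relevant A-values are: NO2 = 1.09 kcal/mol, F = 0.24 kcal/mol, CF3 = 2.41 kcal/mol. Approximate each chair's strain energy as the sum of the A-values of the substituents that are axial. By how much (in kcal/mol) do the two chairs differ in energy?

Chair I (nitro axial, fluoro equatorial, trifluoromethyl equatorial): E = 1.09 kcal/mol.
Chair II (nitro equatorial, fluoro axial, trifluoromethyl axial): E = 2.65 kcal/mol.
ΔE = 2.65 − 1.09 = 1.56 kcal/mol; chair I is more stable.

1.56 kcal/mol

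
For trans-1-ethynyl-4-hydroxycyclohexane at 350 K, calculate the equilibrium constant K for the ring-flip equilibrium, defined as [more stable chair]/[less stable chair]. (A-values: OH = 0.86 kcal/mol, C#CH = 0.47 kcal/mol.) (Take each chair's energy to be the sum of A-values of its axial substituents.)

C1 and C4 have opposite parity, so for the trans isomer the two substituents are e,e in one chair and a,a in the other.
Chair I (hydroxyl axial, ethynyl axial): E = 1.33 kcal/mol; chair II (hydroxyl equatorial, ethynyl equatorial): E = 0.00 kcal/mol.
ΔG = 1.33 kcal/mol between the two chairs.
K = exp(ΔG/RT) with R = 1.987×10⁻³ kcal mol⁻¹ K⁻¹ and T = 350 K gives K ≈ 6.77.

K ≈ 6.77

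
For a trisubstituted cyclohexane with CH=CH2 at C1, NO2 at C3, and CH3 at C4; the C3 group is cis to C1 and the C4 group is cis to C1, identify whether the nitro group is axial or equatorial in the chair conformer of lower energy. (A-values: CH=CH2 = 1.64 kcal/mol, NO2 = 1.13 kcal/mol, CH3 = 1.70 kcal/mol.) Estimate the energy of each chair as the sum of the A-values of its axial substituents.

equatorial

Chair I (vinyl axial, nitro axial, methyl equatorial): E = 2.77 kcal/mol.
Chair II (vinyl equatorial, nitro equatorial, methyl axial): E = 1.70 kcal/mol.
Chair II is the more stable (lower-energy) conformer, and in that chair the nitro group is equatorial.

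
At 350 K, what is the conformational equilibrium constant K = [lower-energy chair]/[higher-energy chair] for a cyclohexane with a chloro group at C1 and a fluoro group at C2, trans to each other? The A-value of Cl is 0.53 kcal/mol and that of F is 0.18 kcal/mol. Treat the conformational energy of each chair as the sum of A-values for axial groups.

K ≈ 2.78

C1 and C2 have opposite parity, so for the trans isomer the two substituents are e,e in one chair and a,a in the other.
Chair I (chloro axial, fluoro axial): E = 0.71 kcal/mol; chair II (chloro equatorial, fluoro equatorial): E = 0.00 kcal/mol.
ΔG = 0.71 kcal/mol between the two chairs.
K = exp(ΔG/RT) with R = 1.987×10⁻³ kcal mol⁻¹ K⁻¹ and T = 350 K gives K ≈ 2.78.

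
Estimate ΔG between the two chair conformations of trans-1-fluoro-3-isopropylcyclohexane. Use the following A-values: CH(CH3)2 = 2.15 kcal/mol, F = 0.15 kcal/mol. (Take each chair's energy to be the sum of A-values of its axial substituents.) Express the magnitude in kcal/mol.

2.00 kcal/mol

C1 and C3 have the same parity, so for the trans isomer the two substituents are one axial and one equatorial in each chair.
Chair I (isopropyl axial, fluoro equatorial): E = 2.15 kcal/mol.
Chair II (isopropyl equatorial, fluoro axial): E = 0.15 kcal/mol.
ΔE = 2.15 − 0.15 = 2.00 kcal/mol; chair II is more stable.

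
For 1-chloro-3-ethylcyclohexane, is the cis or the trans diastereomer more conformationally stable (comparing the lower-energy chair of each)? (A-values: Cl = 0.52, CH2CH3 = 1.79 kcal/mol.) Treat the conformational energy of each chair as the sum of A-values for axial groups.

cis

At 1,3 positions (parity same): cis → (e,e or a,a); trans → (a,e or e,a).
Best chair for cis: E = 0.00 kcal/mol; best chair for trans: E = 0.52 kcal/mol.
The cis isomer is lower by 0.52 kcal/mol.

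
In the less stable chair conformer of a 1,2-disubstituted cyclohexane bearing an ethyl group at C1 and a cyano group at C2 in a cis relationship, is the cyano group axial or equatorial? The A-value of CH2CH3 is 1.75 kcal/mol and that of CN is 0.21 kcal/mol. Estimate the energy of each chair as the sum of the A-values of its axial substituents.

equatorial

C1 and C2 have opposite parity, so for the cis isomer the two substituents are one axial and one equatorial in each chair.
Chair I (ethyl axial, cyano equatorial): E = 1.75 kcal/mol.
Chair II (ethyl equatorial, cyano axial): E = 0.21 kcal/mol.
Chair I is the less stable (higher-energy) conformer, and in that chair the cyano group is equatorial.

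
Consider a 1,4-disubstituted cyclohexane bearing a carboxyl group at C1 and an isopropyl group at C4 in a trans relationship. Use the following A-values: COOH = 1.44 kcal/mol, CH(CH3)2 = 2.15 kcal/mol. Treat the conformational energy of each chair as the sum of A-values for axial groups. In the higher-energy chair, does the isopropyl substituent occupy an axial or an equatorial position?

C1 and C4 have opposite parity, so for the trans isomer the two substituents are e,e in one chair and a,a in the other.
Chair I (carboxyl axial, isopropyl axial): E = 3.59 kcal/mol.
Chair II (carboxyl equatorial, isopropyl equatorial): E = 0.00 kcal/mol.
Chair I is the less stable (higher-energy) conformer, and in that chair the isopropyl group is axial.

axial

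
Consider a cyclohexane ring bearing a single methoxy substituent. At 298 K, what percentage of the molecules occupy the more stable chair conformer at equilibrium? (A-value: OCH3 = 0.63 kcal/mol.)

One chair has the methoxy group axial (E = 0.63 kcal/mol) and the other has it equatorial (E = 0).
ΔG = 0.63 kcal/mol between the two chairs.
K = exp(ΔG/RT) with R = 1.987×10⁻³ kcal mol⁻¹ K⁻¹ and T = 298 K gives K ≈ 2.9.
Fraction in the lower-energy chair = K/(K+1) = 74.3%.

74.3%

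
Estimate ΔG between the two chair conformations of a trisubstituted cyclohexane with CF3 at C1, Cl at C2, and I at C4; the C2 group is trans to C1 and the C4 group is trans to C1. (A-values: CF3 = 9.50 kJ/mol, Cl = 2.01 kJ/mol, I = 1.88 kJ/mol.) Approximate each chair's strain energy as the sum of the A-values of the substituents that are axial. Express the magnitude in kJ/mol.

13.39 kJ/mol

Chair I (trifluoromethyl axial, chloro axial, iodo axial): E = 13.39 kJ/mol.
Chair II (trifluoromethyl equatorial, chloro equatorial, iodo equatorial): E = 0.00 kJ/mol.
ΔE = 13.39 − 0.00 = 13.39 kJ/mol; chair II is more stable.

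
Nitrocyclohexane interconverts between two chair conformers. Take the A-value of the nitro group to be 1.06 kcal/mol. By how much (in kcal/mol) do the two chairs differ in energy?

1.06 kcal/mol

A monosubstituted cyclohexane has one chair with the nitro group axial (E = A = 1.06 kcal/mol) and one with it equatorial (E = 0).
ΔE = 1.06 − 0 = 1.06 kcal/mol.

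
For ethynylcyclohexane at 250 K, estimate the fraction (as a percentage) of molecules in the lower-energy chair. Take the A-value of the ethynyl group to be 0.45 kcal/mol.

One chair has the ethynyl group axial (E = 0.45 kcal/mol) and the other has it equatorial (E = 0).
ΔG = 0.45 kcal/mol between the two chairs.
K = exp(ΔG/RT) with R = 1.987×10⁻³ kcal mol⁻¹ K⁻¹ and T = 250 K gives K ≈ 2.47.
Fraction in the lower-energy chair = K/(K+1) = 71.2%.

71.2%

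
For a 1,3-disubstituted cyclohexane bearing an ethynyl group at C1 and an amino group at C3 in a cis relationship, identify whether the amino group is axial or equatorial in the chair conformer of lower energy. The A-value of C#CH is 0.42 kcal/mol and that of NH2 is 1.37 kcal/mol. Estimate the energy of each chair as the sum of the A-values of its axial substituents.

C1 and C3 have the same parity, so for the cis isomer the two substituents are e,e in one chair and a,a in the other.
Chair I (ethynyl axial, amino axial): E = 1.79 kcal/mol.
Chair II (ethynyl equatorial, amino equatorial): E = 0.00 kcal/mol.
Chair II is the more stable (lower-energy) conformer, and in that chair the amino group is equatorial.

equatorial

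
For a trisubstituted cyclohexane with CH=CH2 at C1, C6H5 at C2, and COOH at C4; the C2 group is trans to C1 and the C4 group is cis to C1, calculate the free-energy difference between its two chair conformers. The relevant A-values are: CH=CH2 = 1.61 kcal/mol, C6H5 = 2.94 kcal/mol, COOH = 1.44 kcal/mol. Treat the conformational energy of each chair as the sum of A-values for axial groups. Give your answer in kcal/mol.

Chair I (vinyl axial, phenyl axial, carboxyl equatorial): E = 4.55 kcal/mol.
Chair II (vinyl equatorial, phenyl equatorial, carboxyl axial): E = 1.44 kcal/mol.
ΔE = 4.55 − 1.44 = 3.11 kcal/mol; chair II is more stable.

3.11 kcal/mol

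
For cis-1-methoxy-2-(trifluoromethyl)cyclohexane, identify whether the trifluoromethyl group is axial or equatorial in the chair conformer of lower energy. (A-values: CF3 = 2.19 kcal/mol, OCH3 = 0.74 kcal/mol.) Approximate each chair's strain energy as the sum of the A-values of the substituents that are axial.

equatorial

C1 and C2 have opposite parity, so for the cis isomer the two substituents are one axial and one equatorial in each chair.
Chair I (trifluoromethyl axial, methoxy equatorial): E = 2.19 kcal/mol.
Chair II (trifluoromethyl equatorial, methoxy axial): E = 0.74 kcal/mol.
Chair II is the more stable (lower-energy) conformer, and in that chair the trifluoromethyl group is equatorial.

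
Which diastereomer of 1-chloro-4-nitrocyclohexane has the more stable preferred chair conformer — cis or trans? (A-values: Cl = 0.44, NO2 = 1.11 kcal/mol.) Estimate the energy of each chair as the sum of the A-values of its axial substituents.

At 1,4 positions (parity opposite): cis → (a,e or e,a); trans → (e,e or a,a).
Best chair for cis: E = 0.44 kcal/mol; best chair for trans: E = 0.00 kcal/mol.
The trans isomer is lower by 0.44 kcal/mol.

trans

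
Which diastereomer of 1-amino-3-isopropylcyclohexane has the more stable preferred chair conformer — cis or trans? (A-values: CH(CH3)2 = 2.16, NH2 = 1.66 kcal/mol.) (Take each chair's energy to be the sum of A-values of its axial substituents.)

At 1,3 positions (parity same): cis → (e,e or a,a); trans → (a,e or e,a).
Best chair for cis: E = 0.00 kcal/mol; best chair for trans: E = 1.66 kcal/mol.
The cis isomer is lower by 1.66 kcal/mol.

cis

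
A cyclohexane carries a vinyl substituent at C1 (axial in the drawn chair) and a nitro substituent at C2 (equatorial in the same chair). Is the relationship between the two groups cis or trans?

C1 and C2 have opposite parity, so their axial bonds point in opposite directions.
With opposite-parity carbons, two substituents on the same face are one axial and one equatorial; opposite faces give both axial or both equatorial.
Here the groups are axial/equatorial → same face → cis.

cis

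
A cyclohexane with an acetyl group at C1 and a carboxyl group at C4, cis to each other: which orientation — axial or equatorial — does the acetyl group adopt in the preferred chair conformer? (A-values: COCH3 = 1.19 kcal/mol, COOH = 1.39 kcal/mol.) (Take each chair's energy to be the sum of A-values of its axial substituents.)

C1 and C4 have opposite parity, so for the cis isomer the two substituents are one axial and one equatorial in each chair.
Chair I (acetyl axial, carboxyl equatorial): E = 1.19 kcal/mol.
Chair II (acetyl equatorial, carboxyl axial): E = 1.39 kcal/mol.
Chair I is the more stable (lower-energy) conformer, and in that chair the acetyl group is axial.

axial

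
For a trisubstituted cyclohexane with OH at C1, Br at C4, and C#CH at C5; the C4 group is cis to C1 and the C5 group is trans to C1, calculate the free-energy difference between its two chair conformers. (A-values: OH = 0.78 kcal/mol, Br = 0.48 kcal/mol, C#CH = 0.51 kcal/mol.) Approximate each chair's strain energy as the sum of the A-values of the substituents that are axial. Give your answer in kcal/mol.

0.21 kcal/mol

Chair I (hydroxyl axial, bromo equatorial, ethynyl equatorial): E = 0.78 kcal/mol.
Chair II (hydroxyl equatorial, bromo axial, ethynyl axial): E = 0.99 kcal/mol.
ΔE = 0.99 − 0.78 = 0.21 kcal/mol; chair I is more stable.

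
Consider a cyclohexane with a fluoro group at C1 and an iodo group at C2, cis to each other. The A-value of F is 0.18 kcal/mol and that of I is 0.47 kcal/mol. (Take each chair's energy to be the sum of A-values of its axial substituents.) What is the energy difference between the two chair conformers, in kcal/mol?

C1 and C2 have opposite parity, so for the cis isomer the two substituents are one axial and one equatorial in each chair.
Chair I (fluoro axial, iodo equatorial): E = 0.18 kcal/mol.
Chair II (fluoro equatorial, iodo axial): E = 0.47 kcal/mol.
ΔE = 0.47 − 0.18 = 0.29 kcal/mol; chair I is more stable.

0.29 kcal/mol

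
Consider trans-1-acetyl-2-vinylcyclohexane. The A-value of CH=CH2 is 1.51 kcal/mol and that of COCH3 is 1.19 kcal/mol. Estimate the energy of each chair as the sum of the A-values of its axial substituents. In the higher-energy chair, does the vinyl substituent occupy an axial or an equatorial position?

C1 and C2 have opposite parity, so for the trans isomer the two substituents are e,e in one chair and a,a in the other.
Chair I (vinyl axial, acetyl axial): E = 2.70 kcal/mol.
Chair II (vinyl equatorial, acetyl equatorial): E = 0.00 kcal/mol.
Chair I is the less stable (higher-energy) conformer, and in that chair the vinyl group is axial.

axial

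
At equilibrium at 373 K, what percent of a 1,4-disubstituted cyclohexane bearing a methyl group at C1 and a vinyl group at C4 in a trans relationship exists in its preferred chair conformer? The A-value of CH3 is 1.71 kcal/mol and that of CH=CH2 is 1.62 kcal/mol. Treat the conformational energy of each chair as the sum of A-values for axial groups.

C1 and C4 have opposite parity, so for the trans isomer the two substituents are e,e in one chair and a,a in the other.
Chair I (methyl axial, vinyl axial): E = 3.33 kcal/mol; chair II (methyl equatorial, vinyl equatorial): E = 0.00 kcal/mol.
ΔG = 3.33 kcal/mol between the two chairs.
K = exp(ΔG/RT) with R = 1.987×10⁻³ kcal mol⁻¹ K⁻¹ and T = 373 K gives K ≈ 89.4.
Fraction in the lower-energy chair = K/(K+1) = 98.9%.

98.9%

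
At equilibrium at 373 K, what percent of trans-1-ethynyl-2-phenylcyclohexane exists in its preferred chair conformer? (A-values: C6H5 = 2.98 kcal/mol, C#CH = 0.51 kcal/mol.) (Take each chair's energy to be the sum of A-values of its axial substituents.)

99.1%

C1 and C2 have opposite parity, so for the trans isomer the two substituents are e,e in one chair and a,a in the other.
Chair I (phenyl axial, ethynyl axial): E = 3.49 kcal/mol; chair II (phenyl equatorial, ethynyl equatorial): E = 0.00 kcal/mol.
ΔG = 3.49 kcal/mol between the two chairs.
K = exp(ΔG/RT) with R = 1.987×10⁻³ kcal mol⁻¹ K⁻¹ and T = 373 K gives K ≈ 111.
Fraction in the lower-energy chair = K/(K+1) = 99.1%.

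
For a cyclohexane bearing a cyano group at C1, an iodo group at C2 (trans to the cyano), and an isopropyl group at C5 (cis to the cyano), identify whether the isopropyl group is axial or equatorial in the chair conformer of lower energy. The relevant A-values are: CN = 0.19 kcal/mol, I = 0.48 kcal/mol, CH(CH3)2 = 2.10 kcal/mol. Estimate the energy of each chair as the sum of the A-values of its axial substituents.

equatorial

Chair I (cyano axial, iodo axial, isopropyl axial): E = 2.77 kcal/mol.
Chair II (cyano equatorial, iodo equatorial, isopropyl equatorial): E = 0.00 kcal/mol.
Chair II is the more stable (lower-energy) conformer, and in that chair the isopropyl group is equatorial.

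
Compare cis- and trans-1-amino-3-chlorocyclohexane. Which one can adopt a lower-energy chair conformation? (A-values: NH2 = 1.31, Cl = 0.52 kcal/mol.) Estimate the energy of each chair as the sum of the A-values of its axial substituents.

cis

At 1,3 positions (parity same): cis → (e,e or a,a); trans → (a,e or e,a).
Best chair for cis: E = 0.00 kcal/mol; best chair for trans: E = 0.52 kcal/mol.
The cis isomer is lower by 0.52 kcal/mol.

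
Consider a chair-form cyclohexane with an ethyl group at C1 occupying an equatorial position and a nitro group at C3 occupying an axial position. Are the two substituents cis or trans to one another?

C1 and C3 have the same parity, so their axial bonds point in the same direction.
With same-parity carbons, two substituents on the same face are both axial or both equatorial; opposite faces give one of each.
Here the groups are equatorial/axial → opposite face → trans.

trans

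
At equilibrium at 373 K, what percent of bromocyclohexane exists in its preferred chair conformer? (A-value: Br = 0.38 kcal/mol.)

One chair has the bromo group axial (E = 0.38 kcal/mol) and the other has it equatorial (E = 0).
ΔG = 0.38 kcal/mol between the two chairs.
K = exp(ΔG/RT) with R = 1.987×10⁻³ kcal mol⁻¹ K⁻¹ and T = 373 K gives K ≈ 1.67.
Fraction in the lower-energy chair = K/(K+1) = 62.5%.

62.5%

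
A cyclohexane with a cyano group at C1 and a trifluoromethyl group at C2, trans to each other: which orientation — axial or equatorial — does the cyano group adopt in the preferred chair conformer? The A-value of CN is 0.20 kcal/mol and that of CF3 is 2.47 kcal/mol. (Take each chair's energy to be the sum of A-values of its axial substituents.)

C1 and C2 have opposite parity, so for the trans isomer the two substituents are e,e in one chair and a,a in the other.
Chair I (cyano axial, trifluoromethyl axial): E = 2.67 kcal/mol.
Chair II (cyano equatorial, trifluoromethyl equatorial): E = 0.00 kcal/mol.
Chair II is the more stable (lower-energy) conformer, and in that chair the cyano group is equatorial.

equatorial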